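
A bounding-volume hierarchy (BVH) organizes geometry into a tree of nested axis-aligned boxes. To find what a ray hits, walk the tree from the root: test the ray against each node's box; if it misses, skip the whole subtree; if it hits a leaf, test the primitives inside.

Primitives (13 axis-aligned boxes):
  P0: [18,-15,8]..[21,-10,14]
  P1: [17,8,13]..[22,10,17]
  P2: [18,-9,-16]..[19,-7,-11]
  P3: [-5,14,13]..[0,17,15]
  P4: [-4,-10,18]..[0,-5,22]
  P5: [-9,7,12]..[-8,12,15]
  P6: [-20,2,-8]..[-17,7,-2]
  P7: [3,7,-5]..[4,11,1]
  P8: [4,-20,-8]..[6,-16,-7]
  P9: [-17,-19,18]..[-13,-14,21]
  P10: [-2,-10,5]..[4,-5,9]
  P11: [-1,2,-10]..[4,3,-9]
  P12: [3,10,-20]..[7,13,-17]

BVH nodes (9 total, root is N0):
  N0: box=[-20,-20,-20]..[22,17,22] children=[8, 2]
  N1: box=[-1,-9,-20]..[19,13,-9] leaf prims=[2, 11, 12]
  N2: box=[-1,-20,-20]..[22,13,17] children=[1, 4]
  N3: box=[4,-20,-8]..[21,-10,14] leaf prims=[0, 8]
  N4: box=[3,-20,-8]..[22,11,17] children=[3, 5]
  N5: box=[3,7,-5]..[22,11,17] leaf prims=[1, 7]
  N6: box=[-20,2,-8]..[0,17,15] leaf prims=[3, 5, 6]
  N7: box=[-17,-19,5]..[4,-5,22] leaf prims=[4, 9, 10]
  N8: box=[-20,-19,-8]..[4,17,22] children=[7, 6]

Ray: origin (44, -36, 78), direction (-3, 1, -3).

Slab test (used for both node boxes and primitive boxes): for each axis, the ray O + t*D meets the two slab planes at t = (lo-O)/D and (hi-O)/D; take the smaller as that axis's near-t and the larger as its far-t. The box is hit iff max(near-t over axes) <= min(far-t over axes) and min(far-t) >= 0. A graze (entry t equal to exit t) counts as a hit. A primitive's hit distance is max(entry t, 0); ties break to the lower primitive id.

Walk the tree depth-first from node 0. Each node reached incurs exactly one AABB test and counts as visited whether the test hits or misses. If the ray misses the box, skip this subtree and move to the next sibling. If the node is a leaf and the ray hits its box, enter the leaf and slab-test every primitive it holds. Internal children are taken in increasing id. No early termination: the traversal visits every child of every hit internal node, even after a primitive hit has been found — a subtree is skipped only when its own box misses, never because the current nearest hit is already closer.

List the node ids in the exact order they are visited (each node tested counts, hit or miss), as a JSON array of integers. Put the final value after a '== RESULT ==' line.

Walk:
N0 x:[22/3,64/3] y:[16,53] z:[56/3,98/3] -> hit [56/3,64/3], descend [2, 8]
  N2 x:[22/3,15] y:[16,49] z:[61/3,98/3] -> miss, prune
  N8 x:[40/3,64/3] y:[17,53] z:[56/3,86/3] -> hit [56/3,64/3], descend [6, 7]
    N6 x:[44/3,64/3] y:[38,53] z:[21,86/3] -> miss, prune
    N7 x:[40/3,61/3] y:[17,31] z:[56/3,73/3] -> hit [56/3,61/3] leaf, test {P4(miss), P9@t=19, P10(miss)}

5 AABB tests over nodes [0, 2, 8, 6, 7]; 1 leaf entered; closest P9.

== RESULT ==
[0, 2, 8, 6, 7]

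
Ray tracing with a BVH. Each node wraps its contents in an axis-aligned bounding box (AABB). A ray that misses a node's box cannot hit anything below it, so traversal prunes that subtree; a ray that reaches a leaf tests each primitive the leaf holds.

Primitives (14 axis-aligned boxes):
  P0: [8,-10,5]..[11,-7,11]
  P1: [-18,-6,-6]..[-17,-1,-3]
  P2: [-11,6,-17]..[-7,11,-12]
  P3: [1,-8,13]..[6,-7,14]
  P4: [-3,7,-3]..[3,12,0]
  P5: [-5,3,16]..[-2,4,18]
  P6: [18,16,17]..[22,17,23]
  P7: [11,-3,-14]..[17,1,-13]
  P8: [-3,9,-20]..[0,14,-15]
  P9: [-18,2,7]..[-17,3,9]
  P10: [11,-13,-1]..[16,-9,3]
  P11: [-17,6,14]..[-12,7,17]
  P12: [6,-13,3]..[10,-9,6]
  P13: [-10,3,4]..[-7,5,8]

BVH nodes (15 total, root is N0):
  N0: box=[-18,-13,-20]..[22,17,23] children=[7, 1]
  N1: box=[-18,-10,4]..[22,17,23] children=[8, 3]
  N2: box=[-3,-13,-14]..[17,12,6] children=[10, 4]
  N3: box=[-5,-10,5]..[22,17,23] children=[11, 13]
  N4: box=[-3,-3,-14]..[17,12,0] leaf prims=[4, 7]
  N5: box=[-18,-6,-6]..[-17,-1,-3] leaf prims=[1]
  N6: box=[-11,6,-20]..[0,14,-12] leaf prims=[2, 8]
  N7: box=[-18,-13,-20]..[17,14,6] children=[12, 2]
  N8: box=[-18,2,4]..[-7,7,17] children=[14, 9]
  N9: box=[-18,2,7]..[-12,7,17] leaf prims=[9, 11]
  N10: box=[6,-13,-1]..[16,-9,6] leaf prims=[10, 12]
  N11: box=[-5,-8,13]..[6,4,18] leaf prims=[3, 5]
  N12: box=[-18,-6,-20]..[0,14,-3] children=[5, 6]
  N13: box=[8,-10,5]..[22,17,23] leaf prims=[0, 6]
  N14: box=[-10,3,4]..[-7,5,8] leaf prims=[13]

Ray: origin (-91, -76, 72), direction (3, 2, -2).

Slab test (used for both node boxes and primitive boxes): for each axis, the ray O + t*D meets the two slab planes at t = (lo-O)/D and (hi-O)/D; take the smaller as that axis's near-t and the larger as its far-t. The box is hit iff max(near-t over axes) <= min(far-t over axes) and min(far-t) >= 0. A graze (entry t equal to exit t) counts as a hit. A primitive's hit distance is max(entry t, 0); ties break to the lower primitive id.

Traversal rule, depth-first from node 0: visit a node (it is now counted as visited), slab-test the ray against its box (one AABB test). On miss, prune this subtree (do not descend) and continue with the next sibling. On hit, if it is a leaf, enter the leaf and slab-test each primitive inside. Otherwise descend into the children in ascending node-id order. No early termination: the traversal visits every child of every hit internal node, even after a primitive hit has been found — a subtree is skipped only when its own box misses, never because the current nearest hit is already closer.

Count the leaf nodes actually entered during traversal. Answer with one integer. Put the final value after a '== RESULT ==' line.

Traverse from the root:
N0 x:[73/3,113/3] y:[63/2,93/2] z:[49/2,46] -> hit [63/2,113/3], descend [1, 7]
  N1 x:[73/3,113/3] y:[33,93/2] z:[49/2,34] -> hit [33,34], descend [3, 8]
    N3 x:[86/3,113/3] y:[33,93/2] z:[49/2,67/2] -> hit [33,67/2], descend [11, 13]
      N11 x:[86/3,97/3] y:[34,40] z:[27,59/2] -> miss, prune
      N13 x:[33,113/3] y:[33,93/2] z:[49/2,67/2] -> hit [33,67/2] leaf, test {P0@t=33, P6(miss)}
    N8 x:[73/3,28] y:[39,83/2] z:[55/2,34] -> miss, prune
  N7 x:[73/3,36] y:[63/2,45] z:[33,46] -> hit [33,36], descend [2, 12]
    N2 x:[88/3,36] y:[63/2,44] z:[33,43] -> hit [33,36], descend [4, 10]
      N4 x:[88/3,36] y:[73/2,44] z:[36,43] -> miss, prune
      N10 x:[97/3,107/3] y:[63/2,67/2] z:[33,73/2] -> hit [33,67/2] leaf, test {P10(miss), P12@t=33}
    N12 x:[73/3,91/3] y:[35,45] z:[75/2,46] -> miss, prune

Summary -> nodes [0, 1, 3, 11, 13, 8, 7, 2, 4, 10, 12]; box-tests=11; leaf-entries=2; first=P0

== RESULT ==
2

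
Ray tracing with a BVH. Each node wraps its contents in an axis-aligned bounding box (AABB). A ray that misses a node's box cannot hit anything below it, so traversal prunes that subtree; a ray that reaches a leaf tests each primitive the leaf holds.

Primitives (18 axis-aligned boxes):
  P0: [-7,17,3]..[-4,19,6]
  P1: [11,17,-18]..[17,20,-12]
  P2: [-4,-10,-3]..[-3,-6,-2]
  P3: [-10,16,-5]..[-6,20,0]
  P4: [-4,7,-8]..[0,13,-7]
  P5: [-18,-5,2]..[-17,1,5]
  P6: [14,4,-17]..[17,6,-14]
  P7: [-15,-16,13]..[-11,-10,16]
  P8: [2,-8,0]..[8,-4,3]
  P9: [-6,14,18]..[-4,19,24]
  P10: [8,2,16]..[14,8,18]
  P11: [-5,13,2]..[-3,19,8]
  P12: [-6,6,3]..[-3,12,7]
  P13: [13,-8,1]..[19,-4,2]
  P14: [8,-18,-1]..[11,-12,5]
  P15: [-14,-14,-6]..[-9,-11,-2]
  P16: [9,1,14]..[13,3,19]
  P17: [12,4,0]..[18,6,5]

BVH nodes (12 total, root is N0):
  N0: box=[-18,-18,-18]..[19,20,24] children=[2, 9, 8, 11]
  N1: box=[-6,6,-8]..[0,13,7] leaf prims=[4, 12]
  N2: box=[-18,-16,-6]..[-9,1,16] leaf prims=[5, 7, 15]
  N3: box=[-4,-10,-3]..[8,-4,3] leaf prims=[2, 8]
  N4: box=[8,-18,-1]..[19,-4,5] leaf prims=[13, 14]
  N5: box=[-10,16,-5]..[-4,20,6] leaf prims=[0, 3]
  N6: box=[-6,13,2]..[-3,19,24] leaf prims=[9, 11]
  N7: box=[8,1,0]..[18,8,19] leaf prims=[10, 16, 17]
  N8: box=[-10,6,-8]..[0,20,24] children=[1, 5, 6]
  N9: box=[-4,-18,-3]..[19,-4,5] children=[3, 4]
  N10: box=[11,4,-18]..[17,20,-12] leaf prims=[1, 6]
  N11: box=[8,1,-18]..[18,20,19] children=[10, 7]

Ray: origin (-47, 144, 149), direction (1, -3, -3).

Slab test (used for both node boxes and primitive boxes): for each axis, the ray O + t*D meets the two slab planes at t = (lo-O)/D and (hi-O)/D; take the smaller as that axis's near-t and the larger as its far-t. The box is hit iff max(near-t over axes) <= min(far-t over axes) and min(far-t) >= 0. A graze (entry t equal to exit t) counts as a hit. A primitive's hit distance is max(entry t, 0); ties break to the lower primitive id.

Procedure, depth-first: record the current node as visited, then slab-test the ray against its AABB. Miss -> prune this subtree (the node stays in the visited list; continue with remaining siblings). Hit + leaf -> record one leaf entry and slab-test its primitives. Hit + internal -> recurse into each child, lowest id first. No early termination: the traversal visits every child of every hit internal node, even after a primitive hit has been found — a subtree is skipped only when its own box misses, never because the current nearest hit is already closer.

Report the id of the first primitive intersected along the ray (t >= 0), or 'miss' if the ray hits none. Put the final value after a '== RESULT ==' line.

Walk:
N0 x:[29,66] y:[124/3,54] z:[125/3,167/3] -> hit [125/3,54], descend [2, 8, 9, 11]
  N2 x:[29,38] y:[143/3,160/3] z:[133/3,155/3] -> miss, prune
  N8 x:[37,47] y:[124/3,46] z:[125/3,157/3] -> hit [125/3,46], descend [1, 5, 6]
    N1 x:[41,47] y:[131/3,46] z:[142/3,157/3] -> miss, prune
    N5 x:[37,43] y:[124/3,128/3] z:[143/3,154/3] -> miss, prune
    N6 x:[41,44] y:[125/3,131/3] z:[125/3,49] -> hit [125/3,131/3] leaf, test {P9@t=125/3, P11(miss)}
  N9 x:[43,66] y:[148/3,54] z:[48,152/3] -> hit [148/3,152/3], descend [3, 4]
    N3 x:[43,55] y:[148/3,154/3] z:[146/3,152/3] -> hit [148/3,152/3] leaf, test {P2(miss), P8@t=148/3}
    N4 x:[55,66] y:[148/3,54] z:[48,50] -> miss, prune
  N11 x:[55,65] y:[124/3,143/3] z:[130/3,167/3] -> miss, prune

Summary -> nodes [0, 2, 8, 1, 5, 6, 9, 3, 4, 11]; box-tests=10; leaf-entries=2; first=P9

== RESULT ==
9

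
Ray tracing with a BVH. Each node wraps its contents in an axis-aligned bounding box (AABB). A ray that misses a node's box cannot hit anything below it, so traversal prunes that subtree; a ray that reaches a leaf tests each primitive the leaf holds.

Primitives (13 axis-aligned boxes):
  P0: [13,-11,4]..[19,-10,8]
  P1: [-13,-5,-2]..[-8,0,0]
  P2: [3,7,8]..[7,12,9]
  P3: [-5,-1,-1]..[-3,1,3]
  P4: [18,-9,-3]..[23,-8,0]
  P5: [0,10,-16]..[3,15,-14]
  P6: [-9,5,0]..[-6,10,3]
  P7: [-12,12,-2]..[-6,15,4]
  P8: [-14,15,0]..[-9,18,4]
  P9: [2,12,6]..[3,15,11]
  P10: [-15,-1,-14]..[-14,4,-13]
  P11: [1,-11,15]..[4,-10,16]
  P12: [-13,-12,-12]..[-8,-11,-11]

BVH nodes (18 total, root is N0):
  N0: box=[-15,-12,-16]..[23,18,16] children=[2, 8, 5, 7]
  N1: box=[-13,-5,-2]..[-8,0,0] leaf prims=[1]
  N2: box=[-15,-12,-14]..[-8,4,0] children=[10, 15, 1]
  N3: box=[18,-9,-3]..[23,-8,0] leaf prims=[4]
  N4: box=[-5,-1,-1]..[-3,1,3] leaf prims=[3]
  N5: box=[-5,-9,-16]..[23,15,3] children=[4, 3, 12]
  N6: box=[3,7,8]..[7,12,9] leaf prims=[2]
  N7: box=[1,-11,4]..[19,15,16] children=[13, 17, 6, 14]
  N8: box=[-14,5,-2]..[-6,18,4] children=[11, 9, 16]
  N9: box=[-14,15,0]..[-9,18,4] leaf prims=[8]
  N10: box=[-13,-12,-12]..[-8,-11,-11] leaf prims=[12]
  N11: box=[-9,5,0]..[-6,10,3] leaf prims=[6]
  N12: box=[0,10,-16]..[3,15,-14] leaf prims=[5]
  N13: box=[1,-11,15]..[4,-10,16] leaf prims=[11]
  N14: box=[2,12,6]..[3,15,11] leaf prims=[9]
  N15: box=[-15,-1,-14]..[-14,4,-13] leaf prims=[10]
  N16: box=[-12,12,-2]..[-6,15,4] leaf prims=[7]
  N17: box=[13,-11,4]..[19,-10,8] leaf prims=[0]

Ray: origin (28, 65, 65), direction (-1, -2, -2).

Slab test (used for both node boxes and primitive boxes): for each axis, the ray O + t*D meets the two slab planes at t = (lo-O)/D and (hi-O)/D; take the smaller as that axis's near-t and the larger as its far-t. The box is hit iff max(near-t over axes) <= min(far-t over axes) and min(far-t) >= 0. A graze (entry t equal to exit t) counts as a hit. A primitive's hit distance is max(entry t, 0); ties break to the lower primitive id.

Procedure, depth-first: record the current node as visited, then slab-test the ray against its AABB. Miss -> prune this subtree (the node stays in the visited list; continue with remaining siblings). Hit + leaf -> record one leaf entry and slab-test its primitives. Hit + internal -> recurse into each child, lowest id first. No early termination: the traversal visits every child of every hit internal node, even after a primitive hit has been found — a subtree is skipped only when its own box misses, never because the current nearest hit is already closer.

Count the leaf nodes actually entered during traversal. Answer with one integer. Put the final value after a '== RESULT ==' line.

Trace the traversal:
N0 x:[5,43] y:[47/2,77/2] z:[49/2,81/2] -> hit [49/2,77/2], descend [2, 5, 7, 8]
  N2 x:[36,43] y:[61/2,77/2] z:[65/2,79/2] -> hit [36,77/2], descend [1, 10, 15]
    N1 x:[36,41] y:[65/2,35] z:[65/2,67/2] -> miss, prune
    N10 x:[36,41] y:[38,77/2] z:[38,77/2] -> hit [38,77/2] leaf, test {P12@t=38}
    N15 x:[42,43] y:[61/2,33] z:[39,79/2] -> miss, prune
  N5 x:[5,33] y:[25,37] z:[31,81/2] -> hit [31,33], descend [3, 4, 12]
    N3 x:[5,10] y:[73/2,37] z:[65/2,34] -> miss, prune
    N4 x:[31,33] y:[32,33] z:[31,33] -> hit [32,33] leaf, test {P3@t=32}
    N12 x:[25,28] y:[25,55/2] z:[79/2,81/2] -> miss, prune
  N7 x:[9,27] y:[25,38] z:[49/2,61/2] -> hit [25,27], descend [6, 13, 14, 17]
    N6 x:[21,25] y:[53/2,29] z:[28,57/2] -> miss, prune
    N13 x:[24,27] y:[75/2,38] z:[49/2,25] -> miss, prune
    N14 x:[25,26] y:[25,53/2] z:[27,59/2] -> miss, prune
    N17 x:[9,15] y:[75/2,38] z:[57/2,61/2] -> miss, prune
  N8 x:[34,42] y:[47/2,30] z:[61/2,67/2] -> miss, prune

15 AABB tests over nodes [0, 2, 1, 10, 15, 5, 3, 4, 12, 7, 6, 13, 14, 17, 8]; 2 leaves entered; closest P3.

== RESULT ==
2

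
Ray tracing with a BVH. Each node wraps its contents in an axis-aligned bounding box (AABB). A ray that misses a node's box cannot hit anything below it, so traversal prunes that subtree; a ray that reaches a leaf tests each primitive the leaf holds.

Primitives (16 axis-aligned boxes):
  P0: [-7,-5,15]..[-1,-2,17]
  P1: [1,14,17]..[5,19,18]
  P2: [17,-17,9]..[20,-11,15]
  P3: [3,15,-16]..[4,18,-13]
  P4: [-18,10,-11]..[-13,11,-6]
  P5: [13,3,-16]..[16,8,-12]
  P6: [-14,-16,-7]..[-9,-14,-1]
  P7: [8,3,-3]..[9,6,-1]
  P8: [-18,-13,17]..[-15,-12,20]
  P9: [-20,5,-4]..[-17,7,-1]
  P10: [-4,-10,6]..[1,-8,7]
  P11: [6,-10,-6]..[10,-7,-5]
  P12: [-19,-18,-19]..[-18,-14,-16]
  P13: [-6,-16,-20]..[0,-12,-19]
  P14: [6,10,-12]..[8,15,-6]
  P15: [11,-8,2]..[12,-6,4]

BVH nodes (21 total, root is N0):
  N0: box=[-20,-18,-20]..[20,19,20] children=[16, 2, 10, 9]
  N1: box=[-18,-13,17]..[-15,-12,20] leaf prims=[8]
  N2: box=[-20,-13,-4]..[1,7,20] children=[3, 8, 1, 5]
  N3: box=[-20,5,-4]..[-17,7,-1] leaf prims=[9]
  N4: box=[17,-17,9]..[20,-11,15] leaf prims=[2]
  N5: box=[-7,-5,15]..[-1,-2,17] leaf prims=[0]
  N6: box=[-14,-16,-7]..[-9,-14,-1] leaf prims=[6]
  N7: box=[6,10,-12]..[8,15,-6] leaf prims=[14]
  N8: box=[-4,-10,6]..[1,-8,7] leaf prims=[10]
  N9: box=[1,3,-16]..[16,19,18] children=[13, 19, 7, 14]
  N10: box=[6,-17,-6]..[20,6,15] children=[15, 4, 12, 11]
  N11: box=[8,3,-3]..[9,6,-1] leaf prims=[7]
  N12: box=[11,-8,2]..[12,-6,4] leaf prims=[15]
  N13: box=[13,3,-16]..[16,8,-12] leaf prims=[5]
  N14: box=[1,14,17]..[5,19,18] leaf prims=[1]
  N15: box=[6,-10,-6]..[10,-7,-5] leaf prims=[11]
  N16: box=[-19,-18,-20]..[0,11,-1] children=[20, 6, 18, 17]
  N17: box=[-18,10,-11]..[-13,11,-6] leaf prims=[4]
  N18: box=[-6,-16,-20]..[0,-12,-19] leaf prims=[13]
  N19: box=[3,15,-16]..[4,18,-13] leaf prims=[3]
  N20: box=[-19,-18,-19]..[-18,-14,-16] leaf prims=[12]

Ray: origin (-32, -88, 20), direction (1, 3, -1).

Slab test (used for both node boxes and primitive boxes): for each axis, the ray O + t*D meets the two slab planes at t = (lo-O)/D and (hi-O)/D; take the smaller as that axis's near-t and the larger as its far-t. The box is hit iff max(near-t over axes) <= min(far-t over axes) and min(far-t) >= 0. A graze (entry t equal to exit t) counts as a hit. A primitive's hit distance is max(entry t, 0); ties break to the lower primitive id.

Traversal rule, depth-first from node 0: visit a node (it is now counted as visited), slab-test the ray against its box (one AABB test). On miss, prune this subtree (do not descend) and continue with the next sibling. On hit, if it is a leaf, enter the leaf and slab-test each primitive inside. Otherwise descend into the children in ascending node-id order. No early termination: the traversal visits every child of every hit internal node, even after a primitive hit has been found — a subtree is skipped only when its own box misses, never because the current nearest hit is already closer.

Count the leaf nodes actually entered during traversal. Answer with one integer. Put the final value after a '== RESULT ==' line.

Walk:
N0 x:[12,52] y:[70/3,107/3] z:[0,40] -> hit [70/3,107/3], descend [2, 9, 10, 16]
  N2 x:[12,33] y:[25,95/3] z:[0,24] -> miss, prune
  N9 x:[33,48] y:[91/3,107/3] z:[2,36] -> hit [33,107/3], descend [7, 13, 14, 19]
    N7 x:[38,40] y:[98/3,103/3] z:[26,32] -> miss, prune
    N13 x:[45,48] y:[91/3,32] z:[32,36] -> miss, prune
    N14 x:[33,37] y:[34,107/3] z:[2,3] -> miss, prune
    N19 x:[35,36] y:[103/3,106/3] z:[33,36] -> hit [35,106/3] leaf, test {P3@t=35}
  N10 x:[38,52] y:[71/3,94/3] z:[5,26] -> miss, prune
  N16 x:[13,32] y:[70/3,33] z:[21,40] -> hit [70/3,32], descend [6, 17, 18, 20]
    N6 x:[18,23] y:[24,74/3] z:[21,27] -> miss, prune
    N17 x:[14,19] y:[98/3,33] z:[26,31] -> miss, prune
    N18 x:[26,32] y:[24,76/3] z:[39,40] -> miss, prune
    N20 x:[13,14] y:[70/3,74/3] z:[36,39] -> miss, prune

Visited [0, 2, 9, 7, 13, 14, 19, 10, 16, 6, 17, 18, 20]. Tests: 13 box, 1 leaf. Nearest: P3.

== RESULT ==
1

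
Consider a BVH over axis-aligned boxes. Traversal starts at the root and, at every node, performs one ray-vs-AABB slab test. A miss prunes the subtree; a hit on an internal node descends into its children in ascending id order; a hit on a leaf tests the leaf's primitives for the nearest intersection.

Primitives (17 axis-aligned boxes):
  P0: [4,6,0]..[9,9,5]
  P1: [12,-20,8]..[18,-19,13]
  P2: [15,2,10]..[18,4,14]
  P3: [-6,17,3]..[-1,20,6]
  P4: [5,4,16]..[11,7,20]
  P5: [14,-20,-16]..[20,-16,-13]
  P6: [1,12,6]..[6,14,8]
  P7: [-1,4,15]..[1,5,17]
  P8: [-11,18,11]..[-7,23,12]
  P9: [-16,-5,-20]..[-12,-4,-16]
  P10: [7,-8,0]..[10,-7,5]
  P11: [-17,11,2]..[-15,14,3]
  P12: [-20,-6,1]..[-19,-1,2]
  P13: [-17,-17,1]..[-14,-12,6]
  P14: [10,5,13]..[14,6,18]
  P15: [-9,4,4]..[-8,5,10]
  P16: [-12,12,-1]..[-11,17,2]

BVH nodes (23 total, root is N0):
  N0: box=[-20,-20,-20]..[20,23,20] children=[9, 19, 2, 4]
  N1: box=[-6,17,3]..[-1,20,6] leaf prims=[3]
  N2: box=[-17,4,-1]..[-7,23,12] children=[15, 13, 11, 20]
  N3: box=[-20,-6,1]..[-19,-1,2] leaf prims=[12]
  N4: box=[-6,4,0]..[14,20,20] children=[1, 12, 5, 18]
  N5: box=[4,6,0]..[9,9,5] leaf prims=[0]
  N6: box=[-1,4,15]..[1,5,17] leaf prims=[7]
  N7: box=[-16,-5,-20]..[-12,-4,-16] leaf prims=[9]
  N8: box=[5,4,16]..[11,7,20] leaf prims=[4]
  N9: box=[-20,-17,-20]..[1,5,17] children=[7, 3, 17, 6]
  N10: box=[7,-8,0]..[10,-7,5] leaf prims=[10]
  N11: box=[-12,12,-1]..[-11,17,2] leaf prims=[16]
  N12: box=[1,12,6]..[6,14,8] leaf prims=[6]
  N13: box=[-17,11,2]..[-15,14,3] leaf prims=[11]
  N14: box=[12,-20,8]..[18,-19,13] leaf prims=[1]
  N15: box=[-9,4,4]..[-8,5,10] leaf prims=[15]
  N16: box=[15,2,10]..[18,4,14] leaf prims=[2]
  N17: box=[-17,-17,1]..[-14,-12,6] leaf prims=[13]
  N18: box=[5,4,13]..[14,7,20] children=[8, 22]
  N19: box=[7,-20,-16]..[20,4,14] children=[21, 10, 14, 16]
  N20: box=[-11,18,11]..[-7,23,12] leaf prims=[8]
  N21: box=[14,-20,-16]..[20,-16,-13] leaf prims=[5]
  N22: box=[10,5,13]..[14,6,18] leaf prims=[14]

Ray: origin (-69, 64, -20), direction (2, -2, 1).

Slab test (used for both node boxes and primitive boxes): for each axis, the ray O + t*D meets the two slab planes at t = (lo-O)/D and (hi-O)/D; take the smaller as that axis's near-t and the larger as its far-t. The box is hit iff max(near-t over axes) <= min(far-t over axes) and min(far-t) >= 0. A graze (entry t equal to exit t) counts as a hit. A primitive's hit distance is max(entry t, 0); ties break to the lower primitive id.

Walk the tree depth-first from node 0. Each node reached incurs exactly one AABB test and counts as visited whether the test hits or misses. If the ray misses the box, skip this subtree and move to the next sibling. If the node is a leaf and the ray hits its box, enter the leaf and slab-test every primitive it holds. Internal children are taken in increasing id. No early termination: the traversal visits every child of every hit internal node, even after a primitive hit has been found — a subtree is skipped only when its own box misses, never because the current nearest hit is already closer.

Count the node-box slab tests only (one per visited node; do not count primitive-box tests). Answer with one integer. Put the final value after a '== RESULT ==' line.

Trace the traversal:
N0 x:[49/2,89/2] y:[41/2,42] z:[0,40] -> hit [49/2,40], descend [2, 4, 9, 19]
  N2 x:[26,31] y:[41/2,30] z:[19,32] -> hit [26,30], descend [11, 13, 15, 20]
    N11 x:[57/2,29] y:[47/2,26] z:[19,22] -> miss, prune
    N13 x:[26,27] y:[25,53/2] z:[22,23] -> miss, prune
    N15 x:[30,61/2] y:[59/2,30] z:[24,30] -> hit [30,30] leaf, test {P15@t=30}
    N20 x:[29,31] y:[41/2,23] z:[31,32] -> miss, prune
  N4 x:[63/2,83/2] y:[22,30] z:[20,40] -> miss, prune
  N9 x:[49/2,35] y:[59/2,81/2] z:[0,37] -> hit [59/2,35], descend [3, 6, 7, 17]
    N3 x:[49/2,25] y:[65/2,35] z:[21,22] -> miss, prune
    N6 x:[34,35] y:[59/2,30] z:[35,37] -> miss, prune
    N7 x:[53/2,57/2] y:[34,69/2] z:[0,4] -> miss, prune
    N17 x:[26,55/2] y:[38,81/2] z:[21,26] -> miss, prune
  N19 x:[38,89/2] y:[30,42] z:[4,34] -> miss, prune

13 AABB tests over nodes [0, 2, 11, 13, 15, 20, 4, 9, 3, 6, 7, 17, 19]; 1 leaf entered; closest P15.

== RESULT ==
13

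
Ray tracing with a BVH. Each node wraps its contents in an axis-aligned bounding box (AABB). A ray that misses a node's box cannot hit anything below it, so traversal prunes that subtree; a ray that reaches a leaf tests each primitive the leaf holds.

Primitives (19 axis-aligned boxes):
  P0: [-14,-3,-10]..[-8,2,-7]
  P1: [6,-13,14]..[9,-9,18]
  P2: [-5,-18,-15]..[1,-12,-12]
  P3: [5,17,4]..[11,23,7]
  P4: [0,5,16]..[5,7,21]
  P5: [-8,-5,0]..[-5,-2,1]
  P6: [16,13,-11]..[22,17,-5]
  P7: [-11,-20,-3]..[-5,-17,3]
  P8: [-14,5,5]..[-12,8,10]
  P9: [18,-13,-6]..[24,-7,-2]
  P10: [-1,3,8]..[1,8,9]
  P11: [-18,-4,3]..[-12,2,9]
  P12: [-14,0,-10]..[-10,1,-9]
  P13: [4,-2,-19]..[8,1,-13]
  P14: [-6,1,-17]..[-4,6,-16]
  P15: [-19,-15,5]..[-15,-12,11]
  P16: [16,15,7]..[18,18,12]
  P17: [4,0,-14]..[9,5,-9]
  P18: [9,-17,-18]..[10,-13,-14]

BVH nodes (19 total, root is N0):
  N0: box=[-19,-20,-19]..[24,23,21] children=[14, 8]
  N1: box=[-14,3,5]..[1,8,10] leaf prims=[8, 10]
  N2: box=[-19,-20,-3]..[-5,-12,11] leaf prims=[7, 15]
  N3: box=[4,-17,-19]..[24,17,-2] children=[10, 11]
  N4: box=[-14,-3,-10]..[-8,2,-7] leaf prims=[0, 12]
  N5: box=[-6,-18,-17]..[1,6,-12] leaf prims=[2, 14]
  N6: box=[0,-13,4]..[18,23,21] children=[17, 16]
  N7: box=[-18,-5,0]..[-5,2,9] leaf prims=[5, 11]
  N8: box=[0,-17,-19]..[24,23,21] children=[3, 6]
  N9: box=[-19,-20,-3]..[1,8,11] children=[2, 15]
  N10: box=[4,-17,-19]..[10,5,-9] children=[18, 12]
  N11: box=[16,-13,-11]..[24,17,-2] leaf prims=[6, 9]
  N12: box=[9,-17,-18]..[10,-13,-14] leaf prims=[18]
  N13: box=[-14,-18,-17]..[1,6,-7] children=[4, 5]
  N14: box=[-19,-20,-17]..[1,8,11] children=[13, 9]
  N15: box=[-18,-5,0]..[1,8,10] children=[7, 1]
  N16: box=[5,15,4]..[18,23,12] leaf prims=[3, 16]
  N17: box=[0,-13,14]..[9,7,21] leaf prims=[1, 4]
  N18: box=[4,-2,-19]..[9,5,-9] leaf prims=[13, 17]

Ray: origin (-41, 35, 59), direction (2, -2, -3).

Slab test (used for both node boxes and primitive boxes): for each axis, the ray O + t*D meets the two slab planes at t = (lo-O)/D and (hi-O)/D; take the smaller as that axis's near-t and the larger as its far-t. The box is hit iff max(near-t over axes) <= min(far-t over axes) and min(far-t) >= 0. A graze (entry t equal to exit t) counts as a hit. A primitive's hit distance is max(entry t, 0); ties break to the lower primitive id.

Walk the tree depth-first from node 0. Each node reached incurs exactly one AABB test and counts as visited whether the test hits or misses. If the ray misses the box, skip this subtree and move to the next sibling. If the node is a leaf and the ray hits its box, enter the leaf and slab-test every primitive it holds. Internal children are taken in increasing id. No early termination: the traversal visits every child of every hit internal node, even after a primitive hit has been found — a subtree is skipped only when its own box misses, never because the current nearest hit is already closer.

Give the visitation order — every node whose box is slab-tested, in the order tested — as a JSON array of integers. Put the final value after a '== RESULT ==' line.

Walk:
N0 x:[11,65/2] y:[6,55/2] z:[38/3,26] -> hit [38/3,26], descend [8, 14]
  N8 x:[41/2,65/2] y:[6,26] z:[38/3,26] -> hit [41/2,26], descend [3, 6]
    N3 x:[45/2,65/2] y:[9,26] z:[61/3,26] -> hit [45/2,26], descend [10, 11]
      N10 x:[45/2,51/2] y:[15,26] z:[68/3,26] -> hit [68/3,51/2], descend [12, 18]
        N12 x:[25,51/2] y:[24,26] z:[73/3,77/3] -> hit [25,51/2] leaf, test {P18@t=25}
        N18 x:[45/2,25] y:[15,37/2] z:[68/3,26] -> miss, prune
      N11 x:[57/2,65/2] y:[9,24] z:[61/3,70/3] -> miss, prune
    N6 x:[41/2,59/2] y:[6,24] z:[38/3,55/3] -> miss, prune
  N14 x:[11,21] y:[27/2,55/2] z:[16,76/3] -> hit [16,21], descend [9, 13]
    N9 x:[11,21] y:[27/2,55/2] z:[16,62/3] -> hit [16,62/3], descend [2, 15]
      N2 x:[11,18] y:[47/2,55/2] z:[16,62/3] -> miss, prune
      N15 x:[23/2,21] y:[27/2,20] z:[49/3,59/3] -> hit [49/3,59/3], descend [1, 7]
        N1 x:[27/2,21] y:[27/2,16] z:[49/3,18] -> miss, prune
        N7 x:[23/2,18] y:[33/2,20] z:[50/3,59/3] -> hit [50/3,18] leaf, test {P5(miss), P11(miss)}
    N13 x:[27/2,21] y:[29/2,53/2] z:[22,76/3] -> miss, prune

15 AABB tests over nodes [0, 8, 3, 10, 12, 18, 11, 6, 14, 9, 2, 15, 1, 7, 13]; 2 leaves entered; closest P18.

== RESULT ==
[0, 8, 3, 10, 12, 18, 11, 6, 14, 9, 2, 15, 1, 7, 13]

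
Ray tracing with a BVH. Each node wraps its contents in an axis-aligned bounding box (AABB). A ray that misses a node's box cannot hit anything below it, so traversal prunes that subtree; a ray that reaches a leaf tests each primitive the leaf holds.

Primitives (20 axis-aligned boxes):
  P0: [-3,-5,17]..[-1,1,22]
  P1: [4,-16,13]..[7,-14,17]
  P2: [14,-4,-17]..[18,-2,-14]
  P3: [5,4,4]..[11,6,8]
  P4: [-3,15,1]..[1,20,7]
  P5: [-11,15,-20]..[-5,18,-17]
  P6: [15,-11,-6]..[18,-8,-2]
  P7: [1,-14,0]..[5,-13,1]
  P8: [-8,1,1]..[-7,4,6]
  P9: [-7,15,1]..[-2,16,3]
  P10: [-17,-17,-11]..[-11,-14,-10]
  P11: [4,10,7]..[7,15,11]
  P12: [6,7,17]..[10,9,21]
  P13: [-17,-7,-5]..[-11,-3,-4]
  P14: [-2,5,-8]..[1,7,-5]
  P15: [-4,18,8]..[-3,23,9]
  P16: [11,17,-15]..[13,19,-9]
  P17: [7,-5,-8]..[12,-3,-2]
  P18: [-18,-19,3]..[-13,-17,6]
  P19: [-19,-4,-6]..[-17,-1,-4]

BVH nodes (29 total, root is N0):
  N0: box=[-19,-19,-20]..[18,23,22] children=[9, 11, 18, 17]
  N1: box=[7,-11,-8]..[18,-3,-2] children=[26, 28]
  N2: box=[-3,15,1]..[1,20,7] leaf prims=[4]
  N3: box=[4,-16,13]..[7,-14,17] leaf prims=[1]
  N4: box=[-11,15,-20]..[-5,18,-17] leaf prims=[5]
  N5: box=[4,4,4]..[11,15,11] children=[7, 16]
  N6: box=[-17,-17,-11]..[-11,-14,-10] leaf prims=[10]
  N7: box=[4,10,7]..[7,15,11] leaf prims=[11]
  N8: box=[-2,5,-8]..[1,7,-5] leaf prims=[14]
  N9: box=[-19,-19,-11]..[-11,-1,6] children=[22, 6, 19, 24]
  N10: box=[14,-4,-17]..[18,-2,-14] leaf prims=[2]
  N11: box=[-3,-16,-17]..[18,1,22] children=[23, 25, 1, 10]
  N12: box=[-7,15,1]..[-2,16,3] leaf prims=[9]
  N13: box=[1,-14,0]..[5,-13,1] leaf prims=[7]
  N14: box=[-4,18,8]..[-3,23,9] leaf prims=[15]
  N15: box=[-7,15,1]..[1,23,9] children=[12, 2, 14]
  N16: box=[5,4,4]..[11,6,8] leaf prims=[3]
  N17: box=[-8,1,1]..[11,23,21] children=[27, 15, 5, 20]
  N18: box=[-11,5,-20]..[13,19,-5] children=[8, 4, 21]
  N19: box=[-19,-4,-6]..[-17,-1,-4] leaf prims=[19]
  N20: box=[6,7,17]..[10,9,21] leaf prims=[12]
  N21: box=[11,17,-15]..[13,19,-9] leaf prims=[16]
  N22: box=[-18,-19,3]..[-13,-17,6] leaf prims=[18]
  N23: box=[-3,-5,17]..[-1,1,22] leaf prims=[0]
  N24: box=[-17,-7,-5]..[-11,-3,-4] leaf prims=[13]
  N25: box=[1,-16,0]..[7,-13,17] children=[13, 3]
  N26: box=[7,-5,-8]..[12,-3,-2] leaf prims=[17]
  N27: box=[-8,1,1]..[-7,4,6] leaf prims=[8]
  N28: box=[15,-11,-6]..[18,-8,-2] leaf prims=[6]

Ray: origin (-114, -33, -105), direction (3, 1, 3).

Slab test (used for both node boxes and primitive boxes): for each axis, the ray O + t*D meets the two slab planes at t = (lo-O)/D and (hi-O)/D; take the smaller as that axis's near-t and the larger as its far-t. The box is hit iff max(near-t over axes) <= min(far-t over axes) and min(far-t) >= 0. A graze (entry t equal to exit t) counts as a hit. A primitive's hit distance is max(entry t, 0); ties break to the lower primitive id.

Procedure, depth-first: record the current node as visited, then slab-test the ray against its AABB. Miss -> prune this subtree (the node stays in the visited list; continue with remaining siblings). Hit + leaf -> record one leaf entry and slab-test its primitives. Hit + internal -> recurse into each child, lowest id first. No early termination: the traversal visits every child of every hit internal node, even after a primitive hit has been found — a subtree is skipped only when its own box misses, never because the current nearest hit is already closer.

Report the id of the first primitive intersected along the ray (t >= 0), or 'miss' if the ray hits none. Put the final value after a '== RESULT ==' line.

Walk:
N0 x:[95/3,44] y:[14,56] z:[85/3,127/3] -> hit [95/3,127/3], descend [9, 11, 17, 18]
  N9 x:[95/3,103/3] y:[14,32] z:[94/3,37] -> hit [95/3,32], descend [6, 19, 22, 24]
    N6 x:[97/3,103/3] y:[16,19] z:[94/3,95/3] -> miss, prune
    N19 x:[95/3,97/3] y:[29,32] z:[33,101/3] -> miss, prune
    N22 x:[32,101/3] y:[14,16] z:[36,37] -> miss, prune
    N24 x:[97/3,103/3] y:[26,30] z:[100/3,101/3] -> miss, prune
  N11 x:[37,44] y:[17,34] z:[88/3,127/3] -> miss, prune
  N17 x:[106/3,125/3] y:[34,56] z:[106/3,42] -> hit [106/3,125/3], descend [5, 15, 20, 27]
    N5 x:[118/3,125/3] y:[37,48] z:[109/3,116/3] -> miss, prune
    N15 x:[107/3,115/3] y:[48,56] z:[106/3,38] -> miss, prune
    N20 x:[40,124/3] y:[40,42] z:[122/3,42] -> hit [122/3,124/3] leaf, test {P12@t=122/3}
    N27 x:[106/3,107/3] y:[34,37] z:[106/3,37] -> hit [106/3,107/3] leaf, test {P8@t=106/3}
  N18 x:[103/3,127/3] y:[38,52] z:[85/3,100/3] -> miss, prune

13 AABB tests over nodes [0, 9, 6, 19, 22, 24, 11, 17, 5, 15, 20, 27, 18]; 2 leaves entered; closest P8.

== RESULT ==
8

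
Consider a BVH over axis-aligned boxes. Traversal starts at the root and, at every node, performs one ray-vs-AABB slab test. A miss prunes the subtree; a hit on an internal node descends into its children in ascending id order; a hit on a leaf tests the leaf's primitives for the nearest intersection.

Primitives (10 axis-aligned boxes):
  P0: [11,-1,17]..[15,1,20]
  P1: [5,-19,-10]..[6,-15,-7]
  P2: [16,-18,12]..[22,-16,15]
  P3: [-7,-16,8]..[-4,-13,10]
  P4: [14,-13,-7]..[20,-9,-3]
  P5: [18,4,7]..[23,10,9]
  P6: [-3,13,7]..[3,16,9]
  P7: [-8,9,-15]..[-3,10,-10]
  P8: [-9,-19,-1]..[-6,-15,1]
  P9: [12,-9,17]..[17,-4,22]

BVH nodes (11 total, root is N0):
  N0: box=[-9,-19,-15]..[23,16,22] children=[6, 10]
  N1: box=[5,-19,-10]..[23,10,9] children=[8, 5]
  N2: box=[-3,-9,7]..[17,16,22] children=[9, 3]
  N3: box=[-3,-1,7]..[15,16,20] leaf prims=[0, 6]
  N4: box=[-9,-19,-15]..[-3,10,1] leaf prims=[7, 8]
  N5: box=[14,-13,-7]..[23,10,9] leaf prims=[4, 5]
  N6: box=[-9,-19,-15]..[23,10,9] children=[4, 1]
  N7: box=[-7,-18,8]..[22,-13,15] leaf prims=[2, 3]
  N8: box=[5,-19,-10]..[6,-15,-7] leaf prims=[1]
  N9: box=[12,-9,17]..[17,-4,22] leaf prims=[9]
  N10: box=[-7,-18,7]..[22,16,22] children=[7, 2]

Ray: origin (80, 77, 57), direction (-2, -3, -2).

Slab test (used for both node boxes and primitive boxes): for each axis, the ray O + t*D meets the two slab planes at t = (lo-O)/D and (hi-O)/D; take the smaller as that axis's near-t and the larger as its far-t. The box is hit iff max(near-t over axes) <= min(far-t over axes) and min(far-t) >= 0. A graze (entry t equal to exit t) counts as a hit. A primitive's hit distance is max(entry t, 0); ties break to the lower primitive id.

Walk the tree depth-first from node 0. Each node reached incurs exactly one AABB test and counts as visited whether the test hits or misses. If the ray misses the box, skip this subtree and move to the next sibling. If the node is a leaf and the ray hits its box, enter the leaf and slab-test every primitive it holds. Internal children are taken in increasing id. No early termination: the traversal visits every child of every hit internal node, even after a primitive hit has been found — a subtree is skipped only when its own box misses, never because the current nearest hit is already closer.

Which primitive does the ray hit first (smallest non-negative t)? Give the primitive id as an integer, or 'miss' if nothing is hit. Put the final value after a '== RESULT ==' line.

Trace the traversal:
N0 x:[57/2,89/2] y:[61/3,32] z:[35/2,36] -> hit [57/2,32], descend [6, 10]
  N6 x:[57/2,89/2] y:[67/3,32] z:[24,36] -> hit [57/2,32], descend [1, 4]
    N1 x:[57/2,75/2] y:[67/3,32] z:[24,67/2] -> hit [57/2,32], descend [5, 8]
      N5 x:[57/2,33] y:[67/3,30] z:[24,32] -> hit [57/2,30] leaf, test {P4@t=30, P5(miss)}
      N8 x:[37,75/2] y:[92/3,32] z:[32,67/2] -> miss, prune
    N4 x:[83/2,89/2] y:[67/3,32] z:[28,36] -> miss, prune
  N10 x:[29,87/2] y:[61/3,95/3] z:[35/2,25] -> miss, prune

Visited [0, 6, 1, 5, 8, 4, 10]. Tests: 7 box, 1 leaf. Nearest: P4.

== RESULT ==
4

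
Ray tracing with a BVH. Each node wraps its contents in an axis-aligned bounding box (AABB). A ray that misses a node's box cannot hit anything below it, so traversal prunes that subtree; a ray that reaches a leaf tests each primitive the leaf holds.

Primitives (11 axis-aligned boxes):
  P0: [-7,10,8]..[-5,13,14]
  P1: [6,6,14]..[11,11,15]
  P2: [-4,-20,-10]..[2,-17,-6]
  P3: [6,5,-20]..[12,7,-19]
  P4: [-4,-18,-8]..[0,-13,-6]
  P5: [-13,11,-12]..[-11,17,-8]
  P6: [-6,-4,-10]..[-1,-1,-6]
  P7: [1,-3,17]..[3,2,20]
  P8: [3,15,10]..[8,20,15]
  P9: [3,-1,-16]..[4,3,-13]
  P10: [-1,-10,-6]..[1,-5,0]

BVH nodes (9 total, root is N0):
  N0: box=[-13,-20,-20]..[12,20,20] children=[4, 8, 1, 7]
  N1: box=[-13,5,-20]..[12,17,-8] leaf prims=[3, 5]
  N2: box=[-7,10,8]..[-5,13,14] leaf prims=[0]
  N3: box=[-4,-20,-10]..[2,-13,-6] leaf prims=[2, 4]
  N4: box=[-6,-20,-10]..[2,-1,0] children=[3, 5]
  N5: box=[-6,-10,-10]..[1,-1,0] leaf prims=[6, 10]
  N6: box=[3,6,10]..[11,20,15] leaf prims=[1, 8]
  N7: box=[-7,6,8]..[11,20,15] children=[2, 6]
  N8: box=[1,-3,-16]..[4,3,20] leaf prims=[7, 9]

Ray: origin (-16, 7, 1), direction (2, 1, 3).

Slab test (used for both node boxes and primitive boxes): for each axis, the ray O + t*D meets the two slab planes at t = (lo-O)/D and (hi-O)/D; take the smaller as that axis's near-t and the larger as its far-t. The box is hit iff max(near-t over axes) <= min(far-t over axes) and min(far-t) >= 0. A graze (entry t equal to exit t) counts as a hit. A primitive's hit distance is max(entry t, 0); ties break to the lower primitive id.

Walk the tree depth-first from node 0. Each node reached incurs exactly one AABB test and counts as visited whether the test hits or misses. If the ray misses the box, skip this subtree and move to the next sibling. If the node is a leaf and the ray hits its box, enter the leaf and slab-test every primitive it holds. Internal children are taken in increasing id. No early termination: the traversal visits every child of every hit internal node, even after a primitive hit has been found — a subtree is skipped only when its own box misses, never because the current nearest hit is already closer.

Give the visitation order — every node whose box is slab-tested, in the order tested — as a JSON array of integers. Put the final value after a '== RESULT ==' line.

Trace the traversal:
N0 x:[3/2,14] y:[-27,13] z:[-7,19/3] -> hit [3/2,19/3], descend [1, 4, 7, 8]
  N1 x:[3/2,14] y:[-2,10] z:[-7,-3] -> miss, prune
  N4 x:[5,9] y:[-27,-8] z:[-11/3,-1/3] -> miss, prune
  N7 x:[9/2,27/2] y:[-1,13] z:[7/3,14/3] -> hit [9/2,14/3], descend [2, 6]
    N2 x:[9/2,11/2] y:[3,6] z:[7/3,13/3] -> miss, prune
    N6 x:[19/2,27/2] y:[-1,13] z:[3,14/3] -> miss, prune
  N8 x:[17/2,10] y:[-10,-4] z:[-17/3,19/3] -> miss, prune

order=[0, 1, 4, 7, 2, 6, 8]  |boxes|=7  |leaves|=0  hit=miss

== RESULT ==
[0, 1, 4, 7, 2, 6, 8]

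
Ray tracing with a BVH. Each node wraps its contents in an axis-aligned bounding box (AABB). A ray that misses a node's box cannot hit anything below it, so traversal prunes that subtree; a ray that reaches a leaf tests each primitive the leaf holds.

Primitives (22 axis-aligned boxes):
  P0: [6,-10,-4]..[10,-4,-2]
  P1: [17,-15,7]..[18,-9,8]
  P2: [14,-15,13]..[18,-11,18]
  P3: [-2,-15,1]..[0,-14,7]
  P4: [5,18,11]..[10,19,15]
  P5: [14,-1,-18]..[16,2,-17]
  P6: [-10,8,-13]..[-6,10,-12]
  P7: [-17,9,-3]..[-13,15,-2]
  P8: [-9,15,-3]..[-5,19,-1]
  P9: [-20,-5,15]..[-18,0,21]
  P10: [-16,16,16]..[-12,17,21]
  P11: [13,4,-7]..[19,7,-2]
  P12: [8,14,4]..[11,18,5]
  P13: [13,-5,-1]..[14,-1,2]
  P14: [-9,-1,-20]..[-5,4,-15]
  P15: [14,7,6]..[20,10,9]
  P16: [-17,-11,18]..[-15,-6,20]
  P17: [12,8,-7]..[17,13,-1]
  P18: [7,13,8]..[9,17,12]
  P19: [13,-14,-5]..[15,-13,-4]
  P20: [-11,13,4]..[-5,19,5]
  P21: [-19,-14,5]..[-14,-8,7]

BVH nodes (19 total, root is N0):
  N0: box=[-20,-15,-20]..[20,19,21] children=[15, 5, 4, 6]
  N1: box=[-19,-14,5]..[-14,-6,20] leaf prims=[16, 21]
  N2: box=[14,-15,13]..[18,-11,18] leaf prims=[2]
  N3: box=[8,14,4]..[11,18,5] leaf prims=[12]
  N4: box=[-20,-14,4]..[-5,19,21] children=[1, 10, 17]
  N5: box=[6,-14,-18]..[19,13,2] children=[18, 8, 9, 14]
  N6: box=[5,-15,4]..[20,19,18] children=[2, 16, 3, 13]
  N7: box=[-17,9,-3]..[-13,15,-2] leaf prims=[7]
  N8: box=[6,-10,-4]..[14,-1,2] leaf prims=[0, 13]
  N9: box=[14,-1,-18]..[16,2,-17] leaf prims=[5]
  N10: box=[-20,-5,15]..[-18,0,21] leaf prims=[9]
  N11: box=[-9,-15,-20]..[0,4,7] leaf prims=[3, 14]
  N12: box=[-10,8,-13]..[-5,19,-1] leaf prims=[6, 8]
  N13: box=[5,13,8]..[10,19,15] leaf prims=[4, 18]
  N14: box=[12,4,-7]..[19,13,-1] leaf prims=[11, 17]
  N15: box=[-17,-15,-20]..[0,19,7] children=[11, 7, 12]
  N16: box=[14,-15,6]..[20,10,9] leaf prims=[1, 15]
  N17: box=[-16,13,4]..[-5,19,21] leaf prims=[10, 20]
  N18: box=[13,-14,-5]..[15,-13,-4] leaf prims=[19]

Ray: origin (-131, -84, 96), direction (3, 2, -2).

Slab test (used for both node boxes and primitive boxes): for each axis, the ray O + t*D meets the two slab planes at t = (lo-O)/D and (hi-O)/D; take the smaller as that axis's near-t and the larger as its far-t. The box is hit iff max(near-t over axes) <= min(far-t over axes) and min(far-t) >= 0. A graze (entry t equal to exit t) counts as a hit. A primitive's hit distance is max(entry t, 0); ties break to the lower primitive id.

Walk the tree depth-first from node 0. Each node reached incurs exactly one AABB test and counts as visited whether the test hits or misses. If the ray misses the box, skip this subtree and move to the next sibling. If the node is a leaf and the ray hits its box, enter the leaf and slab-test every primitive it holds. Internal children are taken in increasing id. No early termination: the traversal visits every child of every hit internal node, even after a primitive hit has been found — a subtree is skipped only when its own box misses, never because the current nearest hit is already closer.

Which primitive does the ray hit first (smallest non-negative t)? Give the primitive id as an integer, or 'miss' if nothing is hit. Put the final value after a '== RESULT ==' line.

Trace the traversal:
N0 x:[37,151/3] y:[69/2,103/2] z:[75/2,58] -> hit [75/2,151/3], descend [4, 5, 6, 15]
  N4 x:[37,42] y:[35,103/2] z:[75/2,46] -> hit [75/2,42], descend [1, 10, 17]
    N1 x:[112/3,39] y:[35,39] z:[38,91/2] -> hit [38,39] leaf, test {P16@t=38, P21(miss)}
    N10 x:[37,113/3] y:[79/2,42] z:[75/2,81/2] -> miss, prune
    N17 x:[115/3,42] y:[97/2,103/2] z:[75/2,46] -> miss, prune
  N5 x:[137/3,50] y:[35,97/2] z:[47,57] -> hit [47,97/2], descend [8, 9, 14, 18]
    N8 x:[137/3,145/3] y:[37,83/2] z:[47,50] -> miss, prune
    N9 x:[145/3,49] y:[83/2,43] z:[113/2,57] -> miss, prune
    N14 x:[143/3,50] y:[44,97/2] z:[97/2,103/2] -> hit [97/2,97/2] leaf, test {P11(miss), P17@t=97/2}
    N18 x:[48,146/3] y:[35,71/2] z:[50,101/2] -> miss, prune
  N6 x:[136/3,151/3] y:[69/2,103/2] z:[39,46] -> hit [136/3,46], descend [2, 3, 13, 16]
    N2 x:[145/3,149/3] y:[69/2,73/2] z:[39,83/2] -> miss, prune
    N3 x:[139/3,142/3] y:[49,51] z:[91/2,46] -> miss, prune
    N13 x:[136/3,47] y:[97/2,103/2] z:[81/2,44] -> miss, prune
    N16 x:[145/3,151/3] y:[69/2,47] z:[87/2,45] -> miss, prune
  N15 x:[38,131/3] y:[69/2,103/2] z:[89/2,58] -> miss, prune

16 AABB tests over nodes [0, 4, 1, 10, 17, 5, 8, 9, 14, 18, 6, 2, 3, 13, 16, 15]; 2 leaves entered; closest P16.

== RESULT ==
16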